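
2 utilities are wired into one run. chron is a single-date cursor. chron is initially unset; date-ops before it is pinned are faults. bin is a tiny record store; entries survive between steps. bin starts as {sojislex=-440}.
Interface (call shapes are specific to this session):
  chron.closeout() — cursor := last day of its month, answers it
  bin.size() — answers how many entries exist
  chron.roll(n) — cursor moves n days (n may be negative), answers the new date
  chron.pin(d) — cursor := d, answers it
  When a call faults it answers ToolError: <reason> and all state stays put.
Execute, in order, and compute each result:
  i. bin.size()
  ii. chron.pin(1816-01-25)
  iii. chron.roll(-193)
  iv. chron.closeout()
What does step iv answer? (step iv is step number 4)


~$ size
:: 1
~$ pin d→1816-01-25
:: 1816-01-25
~$ roll n→-193
:: 1815-07-16
~$ closeout
:: 1815-07-31

Answer: 1815-07-31


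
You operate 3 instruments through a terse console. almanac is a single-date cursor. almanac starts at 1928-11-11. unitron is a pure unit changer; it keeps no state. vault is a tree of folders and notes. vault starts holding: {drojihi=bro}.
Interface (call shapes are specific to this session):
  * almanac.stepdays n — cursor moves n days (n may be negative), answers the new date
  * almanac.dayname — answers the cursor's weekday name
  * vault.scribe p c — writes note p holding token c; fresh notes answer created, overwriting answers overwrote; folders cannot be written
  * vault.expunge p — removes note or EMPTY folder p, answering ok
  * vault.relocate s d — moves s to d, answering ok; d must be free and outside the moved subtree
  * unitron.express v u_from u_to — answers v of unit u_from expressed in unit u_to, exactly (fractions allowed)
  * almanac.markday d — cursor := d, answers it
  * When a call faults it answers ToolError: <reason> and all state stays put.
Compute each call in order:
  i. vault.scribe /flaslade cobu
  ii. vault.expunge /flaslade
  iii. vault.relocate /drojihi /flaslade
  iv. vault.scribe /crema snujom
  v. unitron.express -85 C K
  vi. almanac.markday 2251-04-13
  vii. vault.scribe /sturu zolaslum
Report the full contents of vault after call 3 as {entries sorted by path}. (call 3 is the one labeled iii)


Answer: {flaslade=bro}

Derivation:
Do: scribe[p='/flaslade'; c='cobu']
See: created
Do: expunge[p='/flaslade']
See: ok
Do: relocate[s='/drojihi'; d='/flaslade']
See: ok
Do: scribe[p='/crema'; c='snujom']
See: created
Do: express[v='-85'; u_from='C'; u_to='K']
See: 3763/20
Do: markday[d='2251-04-13']
See: 2251-04-13
Do: scribe[p='/sturu'; c='zolaslum']
See: created


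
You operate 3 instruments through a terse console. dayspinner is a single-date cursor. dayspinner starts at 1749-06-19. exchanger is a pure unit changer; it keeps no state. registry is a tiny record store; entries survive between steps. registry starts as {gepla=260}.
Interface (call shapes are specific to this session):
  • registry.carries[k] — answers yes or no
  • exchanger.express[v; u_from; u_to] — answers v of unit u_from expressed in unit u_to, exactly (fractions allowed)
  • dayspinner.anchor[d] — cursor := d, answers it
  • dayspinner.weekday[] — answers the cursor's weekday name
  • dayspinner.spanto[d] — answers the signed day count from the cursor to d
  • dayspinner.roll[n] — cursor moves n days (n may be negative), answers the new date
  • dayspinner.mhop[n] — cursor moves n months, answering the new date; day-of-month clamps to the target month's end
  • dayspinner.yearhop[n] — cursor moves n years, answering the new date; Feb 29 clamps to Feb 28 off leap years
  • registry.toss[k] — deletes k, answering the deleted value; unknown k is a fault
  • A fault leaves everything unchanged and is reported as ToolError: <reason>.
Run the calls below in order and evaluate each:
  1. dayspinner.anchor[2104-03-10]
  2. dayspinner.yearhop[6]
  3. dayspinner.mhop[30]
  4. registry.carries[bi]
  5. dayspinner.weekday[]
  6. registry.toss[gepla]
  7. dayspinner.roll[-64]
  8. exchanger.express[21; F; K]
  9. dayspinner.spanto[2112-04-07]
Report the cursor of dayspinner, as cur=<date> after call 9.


Answer: cur=2112-07-08

Derivation:
·→ anchor(d: 2104-03-10)
·← 2104-03-10
·→ yearhop(n: 6)
·← 2110-03-10
·→ mhop(n: 30)
·← 2112-09-10
·→ carries(k: bi)
·← no
·→ weekday()
·← Saturday
·→ toss(k: gepla)
·← 260
·→ roll(n: -64)
·← 2112-07-08
·→ express(v: 21, u_from: F, u_to: K)
·← 48067/180
·→ spanto(d: 2112-04-07)
·← -92


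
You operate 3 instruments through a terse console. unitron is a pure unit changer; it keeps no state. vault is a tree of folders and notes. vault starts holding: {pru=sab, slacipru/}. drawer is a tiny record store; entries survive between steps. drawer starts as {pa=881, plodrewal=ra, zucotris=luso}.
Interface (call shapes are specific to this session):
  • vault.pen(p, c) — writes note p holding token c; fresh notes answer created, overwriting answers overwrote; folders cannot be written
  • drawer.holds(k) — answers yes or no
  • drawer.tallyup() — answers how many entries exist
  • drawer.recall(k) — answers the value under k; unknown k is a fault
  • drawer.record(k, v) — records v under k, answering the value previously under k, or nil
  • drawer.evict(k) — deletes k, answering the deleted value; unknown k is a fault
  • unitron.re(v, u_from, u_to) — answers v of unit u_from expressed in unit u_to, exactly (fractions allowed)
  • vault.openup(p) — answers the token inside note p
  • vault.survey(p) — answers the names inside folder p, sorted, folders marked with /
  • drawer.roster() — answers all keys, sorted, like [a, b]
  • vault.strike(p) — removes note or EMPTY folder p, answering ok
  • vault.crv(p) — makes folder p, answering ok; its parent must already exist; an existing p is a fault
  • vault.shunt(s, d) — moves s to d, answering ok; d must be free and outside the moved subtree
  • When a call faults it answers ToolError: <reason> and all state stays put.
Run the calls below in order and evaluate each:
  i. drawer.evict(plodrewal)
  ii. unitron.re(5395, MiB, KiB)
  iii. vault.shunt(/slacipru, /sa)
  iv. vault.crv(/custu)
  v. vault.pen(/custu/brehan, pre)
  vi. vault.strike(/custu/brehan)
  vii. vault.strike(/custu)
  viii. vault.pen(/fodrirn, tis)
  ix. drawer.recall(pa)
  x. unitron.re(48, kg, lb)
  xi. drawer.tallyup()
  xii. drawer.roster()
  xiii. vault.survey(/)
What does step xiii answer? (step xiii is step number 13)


Answer: [fodrirn, pru, sa/]

Derivation:
# drawer.evict(k→plodrewal) -> ra
# unitron.re(v→5395, u_from→MiB, u_to→KiB) -> 5524480
# vault.shunt(s→/slacipru, d→/sa) -> ok
# vault.crv(p→/custu) -> ok
# vault.pen(p→/custu/brehan, c→pre) -> created
# vault.strike(p→/custu/brehan) -> ok
# vault.strike(p→/custu) -> ok
# vault.pen(p→/fodrirn, c→tis) -> created
# drawer.recall(k→pa) -> 881
# unitron.re(v→48, u_from→kg, u_to→lb) -> 4800000000/45359237
# drawer.tallyup() -> 2
# drawer.roster() -> [pa, zucotris]
# vault.survey(p→/) -> [fodrirn, pru, sa/]


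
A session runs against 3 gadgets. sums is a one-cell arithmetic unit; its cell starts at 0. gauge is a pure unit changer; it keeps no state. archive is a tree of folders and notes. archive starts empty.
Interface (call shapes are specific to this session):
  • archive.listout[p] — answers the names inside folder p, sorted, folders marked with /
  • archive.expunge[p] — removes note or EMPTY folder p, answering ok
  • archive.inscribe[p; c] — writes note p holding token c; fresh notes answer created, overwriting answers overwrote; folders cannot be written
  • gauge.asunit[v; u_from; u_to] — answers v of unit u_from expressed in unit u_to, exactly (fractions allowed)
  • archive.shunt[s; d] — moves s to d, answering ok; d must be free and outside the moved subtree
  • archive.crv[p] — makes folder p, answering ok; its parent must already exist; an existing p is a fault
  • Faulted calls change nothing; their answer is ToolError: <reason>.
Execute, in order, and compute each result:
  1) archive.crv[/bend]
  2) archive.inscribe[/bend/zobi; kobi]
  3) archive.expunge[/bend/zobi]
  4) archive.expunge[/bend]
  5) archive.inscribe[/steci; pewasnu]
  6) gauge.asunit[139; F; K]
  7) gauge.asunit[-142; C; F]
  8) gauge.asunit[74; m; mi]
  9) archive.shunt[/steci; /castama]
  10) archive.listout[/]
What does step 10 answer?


Answer: [castama]

Derivation:
[in] crv p→/bend
[out] ok
[in] inscribe p→/bend/zobi c→kobi
[out] created
[in] expunge p→/bend/zobi
[out] ok
[in] expunge p→/bend
[out] ok
[in] inscribe p→/steci c→pewasnu
[out] created
[in] asunit v→139 u_from→F u_to→K
[out] 59867/180
[in] asunit v→-142 u_from→C u_to→F
[out] -1118/5
[in] asunit v→74 u_from→m u_to→mi
[out] 4625/100584
[in] shunt s→/steci d→/castama
[out] ok
[in] listout p→/
[out] [castama]


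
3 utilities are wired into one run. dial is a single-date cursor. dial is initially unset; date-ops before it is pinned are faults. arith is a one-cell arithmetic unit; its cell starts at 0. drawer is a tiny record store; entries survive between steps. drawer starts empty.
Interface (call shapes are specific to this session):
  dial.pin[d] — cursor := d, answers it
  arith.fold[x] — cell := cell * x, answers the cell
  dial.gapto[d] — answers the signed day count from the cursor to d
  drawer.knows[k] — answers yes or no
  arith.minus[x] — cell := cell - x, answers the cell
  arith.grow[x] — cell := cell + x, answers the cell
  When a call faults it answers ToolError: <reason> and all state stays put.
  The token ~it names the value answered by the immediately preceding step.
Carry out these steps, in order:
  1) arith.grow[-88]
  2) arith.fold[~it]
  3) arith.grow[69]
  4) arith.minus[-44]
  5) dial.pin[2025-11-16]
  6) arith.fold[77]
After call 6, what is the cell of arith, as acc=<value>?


Answer: acc=604989

Derivation:
// 1. grow(x=-88) == -88
// 2. fold(x=~it) == 7744
// 3. grow(x=69) == 7813
// 4. minus(x=-44) == 7857
// 5. pin(d=2025-11-16) == 2025-11-16
// 6. fold(x=77) == 604989


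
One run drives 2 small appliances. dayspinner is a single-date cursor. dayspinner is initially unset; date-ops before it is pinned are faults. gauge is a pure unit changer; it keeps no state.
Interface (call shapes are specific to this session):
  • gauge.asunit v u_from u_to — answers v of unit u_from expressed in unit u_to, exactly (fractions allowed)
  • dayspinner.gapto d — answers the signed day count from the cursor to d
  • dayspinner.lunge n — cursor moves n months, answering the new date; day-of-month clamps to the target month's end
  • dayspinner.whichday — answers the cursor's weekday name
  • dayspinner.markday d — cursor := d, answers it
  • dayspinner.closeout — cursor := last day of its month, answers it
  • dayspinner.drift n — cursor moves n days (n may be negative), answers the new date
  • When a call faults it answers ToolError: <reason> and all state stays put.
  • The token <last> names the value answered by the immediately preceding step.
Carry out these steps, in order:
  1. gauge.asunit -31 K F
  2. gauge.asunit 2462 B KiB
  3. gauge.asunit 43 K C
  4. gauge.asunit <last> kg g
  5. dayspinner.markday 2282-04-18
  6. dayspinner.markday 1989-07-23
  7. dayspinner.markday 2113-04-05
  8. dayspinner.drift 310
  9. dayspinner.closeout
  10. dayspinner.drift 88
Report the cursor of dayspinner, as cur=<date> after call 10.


Answer: cur=2114-05-27

Derivation:
>> gauge.asunit(v=-31, u_from=K, u_to=F)
<< -51547/100
>> gauge.asunit(v=2462, u_from=B, u_to=KiB)
<< 1231/512
>> gauge.asunit(v=43, u_from=K, u_to=C)
<< -4603/20
>> gauge.asunit(v=<last>, u_from=kg, u_to=g)
<< -230150
>> dayspinner.markday(d=2282-04-18)
<< 2282-04-18
>> dayspinner.markday(d=1989-07-23)
<< 1989-07-23
>> dayspinner.markday(d=2113-04-05)
<< 2113-04-05
>> dayspinner.drift(n=310)
<< 2114-02-09
>> dayspinner.closeout()
<< 2114-02-28
>> dayspinner.drift(n=88)
<< 2114-05-27


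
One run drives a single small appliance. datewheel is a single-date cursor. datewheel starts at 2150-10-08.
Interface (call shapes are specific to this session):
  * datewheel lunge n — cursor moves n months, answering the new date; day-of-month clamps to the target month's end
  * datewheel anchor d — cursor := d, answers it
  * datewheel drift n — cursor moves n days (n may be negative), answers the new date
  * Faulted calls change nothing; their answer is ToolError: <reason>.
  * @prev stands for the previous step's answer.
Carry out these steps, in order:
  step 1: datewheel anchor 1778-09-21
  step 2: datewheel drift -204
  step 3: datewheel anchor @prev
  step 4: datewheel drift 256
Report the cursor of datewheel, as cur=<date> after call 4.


Answer: cur=1778-11-12

Derivation:
% 1. datewheel anchor(1778-09-21) => 1778-09-21
% 2. datewheel drift(-204) => 1778-03-01
% 3. datewheel anchor(@prev) => 1778-03-01
% 4. datewheel drift(256) => 1778-11-12


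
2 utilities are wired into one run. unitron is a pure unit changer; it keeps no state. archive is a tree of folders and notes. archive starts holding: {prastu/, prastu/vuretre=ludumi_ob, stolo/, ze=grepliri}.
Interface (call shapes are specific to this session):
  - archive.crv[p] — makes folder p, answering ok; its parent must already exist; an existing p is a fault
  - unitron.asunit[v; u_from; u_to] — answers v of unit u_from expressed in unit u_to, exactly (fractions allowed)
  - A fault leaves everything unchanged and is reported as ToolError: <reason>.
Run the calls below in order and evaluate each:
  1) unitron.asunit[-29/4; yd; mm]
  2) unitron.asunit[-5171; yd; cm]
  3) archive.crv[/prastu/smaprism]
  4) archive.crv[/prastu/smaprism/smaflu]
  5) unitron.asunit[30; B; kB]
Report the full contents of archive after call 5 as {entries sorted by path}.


$ asunit v='-29/4' u_from='yd' u_to='mm'
= -33147/5
$ asunit v='-5171' u_from='yd' u_to='cm'
= -11820906/25
$ crv p='/prastu/smaprism'
= ok
$ crv p='/prastu/smaprism/smaflu'
= ok
$ asunit v='30' u_from='B' u_to='kB'
= 3/100

Answer: {prastu/, prastu/smaprism/, prastu/smaprism/smaflu/, prastu/vuretre=ludumi_ob, stolo/, ze=grepliri}


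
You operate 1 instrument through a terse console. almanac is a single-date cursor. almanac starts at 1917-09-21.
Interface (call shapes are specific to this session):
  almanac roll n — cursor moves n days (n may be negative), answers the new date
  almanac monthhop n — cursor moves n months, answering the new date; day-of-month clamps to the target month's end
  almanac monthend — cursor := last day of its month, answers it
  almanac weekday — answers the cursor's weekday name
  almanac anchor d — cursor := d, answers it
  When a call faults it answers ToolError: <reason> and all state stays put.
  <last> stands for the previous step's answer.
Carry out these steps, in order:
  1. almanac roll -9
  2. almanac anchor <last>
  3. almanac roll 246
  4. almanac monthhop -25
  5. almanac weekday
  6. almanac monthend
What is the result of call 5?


Answer: Sunday

Derivation:
I invoke almanac roll passing n=-9, and see 1917-09-12.
I use almanac anchor passing d=<last>, and get 1917-09-12.
I use almanac roll passing n=246, giving 1918-05-16.
I try almanac monthhop passing n=-25, — result: 1916-04-16.
Using almanac weekday, and see Sunday.
Now I run almanac monthend(), and see 1916-04-30.


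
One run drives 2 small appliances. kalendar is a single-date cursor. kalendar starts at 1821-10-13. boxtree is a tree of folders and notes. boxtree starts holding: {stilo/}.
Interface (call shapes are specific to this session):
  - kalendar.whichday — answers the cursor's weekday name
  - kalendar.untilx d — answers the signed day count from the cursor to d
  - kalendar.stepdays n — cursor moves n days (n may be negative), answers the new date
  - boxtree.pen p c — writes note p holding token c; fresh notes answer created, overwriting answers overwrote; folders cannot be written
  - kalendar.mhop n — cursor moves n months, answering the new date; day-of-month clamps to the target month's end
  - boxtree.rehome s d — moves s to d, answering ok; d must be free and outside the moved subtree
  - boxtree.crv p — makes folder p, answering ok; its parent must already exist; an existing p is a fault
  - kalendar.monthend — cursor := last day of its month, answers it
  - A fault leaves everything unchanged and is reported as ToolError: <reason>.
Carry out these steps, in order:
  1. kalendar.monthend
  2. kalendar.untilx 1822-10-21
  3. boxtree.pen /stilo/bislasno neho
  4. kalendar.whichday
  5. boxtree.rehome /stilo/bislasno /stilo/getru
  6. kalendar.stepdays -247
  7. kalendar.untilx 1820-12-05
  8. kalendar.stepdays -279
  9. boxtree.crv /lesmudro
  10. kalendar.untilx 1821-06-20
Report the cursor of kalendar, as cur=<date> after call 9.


Act: monthend[]
Obs: 1821-10-31
Act: untilx[1822-10-21]
Obs: 355
Act: pen[/stilo/bislasno; neho]
Obs: created
Act: whichday[]
Obs: Wednesday
Act: rehome[/stilo/bislasno; /stilo/getru]
Obs: ok
Act: stepdays[-247]
Obs: 1821-02-26
Act: untilx[1820-12-05]
Obs: -83
Act: stepdays[-279]
Obs: 1820-05-23
Act: crv[/lesmudro]
Obs: ok
Act: untilx[1821-06-20]
Obs: 393

Answer: cur=1820-05-23


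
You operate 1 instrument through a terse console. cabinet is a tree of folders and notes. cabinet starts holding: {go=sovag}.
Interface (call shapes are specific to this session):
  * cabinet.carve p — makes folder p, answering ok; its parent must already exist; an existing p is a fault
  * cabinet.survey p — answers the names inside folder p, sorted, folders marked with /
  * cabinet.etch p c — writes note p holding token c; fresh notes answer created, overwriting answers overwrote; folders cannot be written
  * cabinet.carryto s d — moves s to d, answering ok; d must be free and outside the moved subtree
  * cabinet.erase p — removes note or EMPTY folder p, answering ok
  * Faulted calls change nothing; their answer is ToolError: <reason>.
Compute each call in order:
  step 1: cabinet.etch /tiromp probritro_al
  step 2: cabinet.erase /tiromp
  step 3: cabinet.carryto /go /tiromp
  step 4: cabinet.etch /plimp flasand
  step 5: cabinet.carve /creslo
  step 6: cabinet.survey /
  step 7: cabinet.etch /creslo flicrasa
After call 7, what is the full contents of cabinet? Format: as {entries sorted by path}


Answer: {creslo/, plimp=flasand, tiromp=sovag}

Derivation:
$ cabinet.etch p='/tiromp' c='probritro_al'
:: created
$ cabinet.erase p='/tiromp'
:: ok
$ cabinet.carryto s='/go' d='/tiromp'
:: ok
$ cabinet.etch p='/plimp' c='flasand'
:: created
$ cabinet.carve p='/creslo'
:: ok
$ cabinet.survey p='/'
:: [creslo/, plimp, tiromp]
$ cabinet.etch p='/creslo' c='flicrasa'
:: ToolError: is a directory


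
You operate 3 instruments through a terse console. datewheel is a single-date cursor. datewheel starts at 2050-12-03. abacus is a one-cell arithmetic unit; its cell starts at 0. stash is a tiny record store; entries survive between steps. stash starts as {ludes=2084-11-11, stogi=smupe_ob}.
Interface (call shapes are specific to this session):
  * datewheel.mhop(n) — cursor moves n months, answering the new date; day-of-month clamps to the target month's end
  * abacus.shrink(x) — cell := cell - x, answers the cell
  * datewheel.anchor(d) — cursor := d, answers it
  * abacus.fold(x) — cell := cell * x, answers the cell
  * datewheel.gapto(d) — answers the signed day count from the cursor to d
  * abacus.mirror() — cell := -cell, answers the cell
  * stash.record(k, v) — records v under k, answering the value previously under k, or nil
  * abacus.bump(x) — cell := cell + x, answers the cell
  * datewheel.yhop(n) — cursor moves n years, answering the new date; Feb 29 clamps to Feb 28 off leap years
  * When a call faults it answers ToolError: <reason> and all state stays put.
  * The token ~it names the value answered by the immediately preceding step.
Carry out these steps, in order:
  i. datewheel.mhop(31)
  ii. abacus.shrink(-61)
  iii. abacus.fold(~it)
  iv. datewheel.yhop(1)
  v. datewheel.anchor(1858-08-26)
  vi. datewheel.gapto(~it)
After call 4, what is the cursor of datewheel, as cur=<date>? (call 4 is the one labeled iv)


Answer: cur=2054-07-03

Derivation:
// 1. datewheel.mhop(n→31) == 2053-07-03
// 2. abacus.shrink(x→-61) == 61
// 3. abacus.fold(x→~it) == 3721
// 4. datewheel.yhop(n→1) == 2054-07-03
// 5. datewheel.anchor(d→1858-08-26) == 1858-08-26
// 6. datewheel.gapto(d→~it) == 0


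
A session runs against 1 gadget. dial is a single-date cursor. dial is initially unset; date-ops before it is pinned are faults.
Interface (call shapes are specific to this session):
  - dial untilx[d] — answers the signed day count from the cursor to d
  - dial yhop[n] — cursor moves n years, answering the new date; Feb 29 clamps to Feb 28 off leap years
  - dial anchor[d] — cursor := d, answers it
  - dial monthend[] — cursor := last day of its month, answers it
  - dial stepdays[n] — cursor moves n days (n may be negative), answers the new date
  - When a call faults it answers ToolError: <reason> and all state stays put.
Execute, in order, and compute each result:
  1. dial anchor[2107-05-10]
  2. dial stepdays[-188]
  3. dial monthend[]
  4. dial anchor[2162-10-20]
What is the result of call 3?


-- dial anchor(d→2107-05-10) == 2107-05-10
-- dial stepdays(n→-188) == 2106-11-03
-- dial monthend() == 2106-11-30
-- dial anchor(d→2162-10-20) == 2162-10-20

Answer: 2106-11-30


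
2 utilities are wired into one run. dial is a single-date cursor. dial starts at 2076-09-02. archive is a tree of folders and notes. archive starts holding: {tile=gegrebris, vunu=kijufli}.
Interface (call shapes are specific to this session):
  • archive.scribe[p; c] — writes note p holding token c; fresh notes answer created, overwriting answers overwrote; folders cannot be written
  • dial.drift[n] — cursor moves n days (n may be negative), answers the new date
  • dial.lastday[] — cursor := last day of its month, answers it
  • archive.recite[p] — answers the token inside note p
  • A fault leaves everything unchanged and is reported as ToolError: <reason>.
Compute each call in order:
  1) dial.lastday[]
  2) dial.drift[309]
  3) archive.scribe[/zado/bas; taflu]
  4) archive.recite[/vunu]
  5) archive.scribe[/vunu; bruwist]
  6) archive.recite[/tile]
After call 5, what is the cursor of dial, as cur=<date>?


# 1. dial.lastday() => 2076-09-30
# 2. dial.drift(n='309') => 2077-08-05
# 3. archive.scribe(p='/zado/bas', c='taflu') => ToolError: no parent
# 4. archive.recite(p='/vunu') => kijufli
# 5. archive.scribe(p='/vunu', c='bruwist') => overwrote
# 6. archive.recite(p='/tile') => gegrebris

Answer: cur=2077-08-05


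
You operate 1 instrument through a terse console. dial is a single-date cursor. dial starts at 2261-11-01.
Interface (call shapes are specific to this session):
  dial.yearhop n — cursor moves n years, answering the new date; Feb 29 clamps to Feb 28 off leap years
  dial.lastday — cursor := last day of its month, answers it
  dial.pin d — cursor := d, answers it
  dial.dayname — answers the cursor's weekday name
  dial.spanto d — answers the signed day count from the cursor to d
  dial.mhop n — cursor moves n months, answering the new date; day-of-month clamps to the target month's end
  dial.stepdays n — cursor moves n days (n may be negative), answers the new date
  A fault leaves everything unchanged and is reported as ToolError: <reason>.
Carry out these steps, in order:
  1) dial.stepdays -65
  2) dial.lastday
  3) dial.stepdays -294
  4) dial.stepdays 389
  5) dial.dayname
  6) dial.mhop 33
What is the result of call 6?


Answer: 2264-09-04

Derivation:
I try dial.stepdays on n='-65', and observe 2261-08-28.
Calling dial.lastday, and see 2261-08-31.
Invoking dial.stepdays on n='-294', and get 2260-11-10.
Next I call dial.stepdays on n='389', giving 2261-12-04.
Using dial.dayname(): Wednesday.
Invoking dial.mhop on n='33', and observe 2264-09-04.


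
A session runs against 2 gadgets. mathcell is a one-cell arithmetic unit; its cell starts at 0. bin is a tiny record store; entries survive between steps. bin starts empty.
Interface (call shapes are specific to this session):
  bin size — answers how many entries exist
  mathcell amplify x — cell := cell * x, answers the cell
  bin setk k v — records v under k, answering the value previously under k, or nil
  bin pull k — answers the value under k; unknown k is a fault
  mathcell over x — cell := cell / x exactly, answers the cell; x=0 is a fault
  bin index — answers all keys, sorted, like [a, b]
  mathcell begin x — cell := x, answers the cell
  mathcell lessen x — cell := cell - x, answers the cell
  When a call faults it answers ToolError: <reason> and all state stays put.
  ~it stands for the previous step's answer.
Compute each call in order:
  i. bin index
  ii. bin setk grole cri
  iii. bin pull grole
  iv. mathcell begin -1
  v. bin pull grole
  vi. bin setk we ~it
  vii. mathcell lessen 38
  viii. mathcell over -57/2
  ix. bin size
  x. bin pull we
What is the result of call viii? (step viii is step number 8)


Answer: 26/19

Derivation:
I use bin index, giving [].
Then bin setk using k: grole, v: cri, — result: nil.
I call bin pull using k: grole, — result: cri.
Now I run mathcell begin using x: -1, giving -1.
Using bin pull using k: grole, — result: cri.
I invoke bin setk using k: we, v: ~it: nil.
I run mathcell lessen using x: 38, yielding -39.
Then mathcell over using x: -57/2, which returns 26/19.
I invoke bin size, yielding 2.
I call bin pull using k: we, which returns cri.


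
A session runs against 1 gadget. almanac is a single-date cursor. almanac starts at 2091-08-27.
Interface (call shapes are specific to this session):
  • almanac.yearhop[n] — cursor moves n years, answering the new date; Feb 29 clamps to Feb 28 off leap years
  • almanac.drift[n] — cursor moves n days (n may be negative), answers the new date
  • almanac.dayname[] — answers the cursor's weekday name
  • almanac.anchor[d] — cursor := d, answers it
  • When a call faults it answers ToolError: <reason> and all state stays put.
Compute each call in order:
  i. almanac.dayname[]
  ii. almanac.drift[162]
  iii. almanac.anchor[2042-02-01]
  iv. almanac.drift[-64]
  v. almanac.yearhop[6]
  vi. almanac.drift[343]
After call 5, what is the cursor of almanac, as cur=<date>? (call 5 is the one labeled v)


// 1. dayname() ~> Monday
// 2. drift(n→162) ~> 2092-02-05
// 3. anchor(d→2042-02-01) ~> 2042-02-01
// 4. drift(n→-64) ~> 2041-11-29
// 5. yearhop(n→6) ~> 2047-11-29
// 6. drift(n→343) ~> 2048-11-06

Answer: cur=2047-11-29


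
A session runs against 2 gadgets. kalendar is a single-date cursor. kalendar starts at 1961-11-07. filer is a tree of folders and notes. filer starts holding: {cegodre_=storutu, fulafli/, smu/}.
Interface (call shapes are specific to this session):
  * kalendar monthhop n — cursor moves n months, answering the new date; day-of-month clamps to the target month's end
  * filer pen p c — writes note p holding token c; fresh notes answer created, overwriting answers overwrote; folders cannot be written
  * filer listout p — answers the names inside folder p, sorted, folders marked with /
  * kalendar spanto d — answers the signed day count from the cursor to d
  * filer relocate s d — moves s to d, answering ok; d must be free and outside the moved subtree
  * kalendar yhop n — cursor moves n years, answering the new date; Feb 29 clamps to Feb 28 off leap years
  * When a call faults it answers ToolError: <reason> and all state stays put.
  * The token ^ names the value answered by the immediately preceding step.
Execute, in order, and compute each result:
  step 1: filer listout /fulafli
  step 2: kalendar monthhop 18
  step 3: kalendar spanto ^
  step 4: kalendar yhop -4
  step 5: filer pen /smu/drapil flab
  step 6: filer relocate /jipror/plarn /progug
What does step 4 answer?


% filer listout /fulafli
  []
% kalendar monthhop 18
  1963-05-07
% kalendar spanto ^
  0
% kalendar yhop -4
  1959-05-07
% filer pen /smu/drapil flab
  created
% filer relocate /jipror/plarn /progug
  ToolError: not found

Answer: 1959-05-07


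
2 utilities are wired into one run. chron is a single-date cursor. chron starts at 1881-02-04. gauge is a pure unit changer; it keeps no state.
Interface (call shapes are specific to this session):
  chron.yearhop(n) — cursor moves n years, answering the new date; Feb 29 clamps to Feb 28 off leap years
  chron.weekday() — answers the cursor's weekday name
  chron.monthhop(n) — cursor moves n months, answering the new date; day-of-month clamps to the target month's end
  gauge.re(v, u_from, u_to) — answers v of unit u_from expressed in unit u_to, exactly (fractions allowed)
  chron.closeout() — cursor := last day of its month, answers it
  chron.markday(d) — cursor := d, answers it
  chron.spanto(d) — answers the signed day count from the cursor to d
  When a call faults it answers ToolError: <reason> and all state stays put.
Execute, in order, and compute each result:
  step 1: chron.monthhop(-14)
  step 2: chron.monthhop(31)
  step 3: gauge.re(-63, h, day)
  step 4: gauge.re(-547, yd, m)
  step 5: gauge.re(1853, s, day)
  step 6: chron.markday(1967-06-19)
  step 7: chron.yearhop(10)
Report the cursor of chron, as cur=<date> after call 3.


Answer: cur=1882-07-04

Derivation:
~$ chron.monthhop n→-14
:: 1879-12-04
~$ chron.monthhop n→31
:: 1882-07-04
~$ gauge.re v→-63 u_from→h u_to→day
:: -21/8
~$ gauge.re v→-547 u_from→yd u_to→m
:: -625221/1250
~$ gauge.re v→1853 u_from→s u_to→day
:: 1853/86400
~$ chron.markday d→1967-06-19
:: 1967-06-19
~$ chron.yearhop n→10
:: 1977-06-19


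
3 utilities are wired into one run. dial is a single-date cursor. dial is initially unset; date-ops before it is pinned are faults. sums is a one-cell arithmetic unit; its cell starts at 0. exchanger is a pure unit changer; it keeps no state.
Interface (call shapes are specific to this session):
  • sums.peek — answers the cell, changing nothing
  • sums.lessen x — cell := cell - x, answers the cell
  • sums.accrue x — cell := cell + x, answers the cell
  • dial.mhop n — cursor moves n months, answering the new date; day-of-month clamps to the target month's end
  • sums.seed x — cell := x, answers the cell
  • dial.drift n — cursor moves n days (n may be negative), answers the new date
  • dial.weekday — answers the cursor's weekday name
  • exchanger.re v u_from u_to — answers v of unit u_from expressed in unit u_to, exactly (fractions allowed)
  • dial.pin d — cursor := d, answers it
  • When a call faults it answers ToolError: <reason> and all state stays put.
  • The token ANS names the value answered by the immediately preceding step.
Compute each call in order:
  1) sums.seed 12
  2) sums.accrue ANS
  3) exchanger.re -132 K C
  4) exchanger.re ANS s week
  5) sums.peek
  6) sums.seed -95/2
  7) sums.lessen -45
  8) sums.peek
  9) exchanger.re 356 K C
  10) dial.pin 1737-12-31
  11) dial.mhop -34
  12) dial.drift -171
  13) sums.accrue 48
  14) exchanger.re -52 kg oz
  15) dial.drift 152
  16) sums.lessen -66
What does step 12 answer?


Answer: 1734-09-10

Derivation:
Act: sums.seed[x=12]
Obs: 12
Act: sums.accrue[x=ANS]
Obs: 24
Act: exchanger.re[v=-132; u_from=K; u_to=C]
Obs: -8103/20
Act: exchanger.re[v=ANS; u_from=s; u_to=week]
Obs: -2701/4032000
Act: sums.peek[]
Obs: 24
Act: sums.seed[x=-95/2]
Obs: -95/2
Act: sums.lessen[x=-45]
Obs: -5/2
Act: sums.peek[]
Obs: -5/2
Act: exchanger.re[v=356; u_from=K; u_to=C]
Obs: 1657/20
Act: dial.pin[d=1737-12-31]
Obs: 1737-12-31
Act: dial.mhop[n=-34]
Obs: 1735-02-28
Act: dial.drift[n=-171]
Obs: 1734-09-10
Act: sums.accrue[x=48]
Obs: 91/2
Act: exchanger.re[v=-52; u_from=kg; u_to=oz]
Obs: -83200000000/45359237
Act: dial.drift[n=152]
Obs: 1735-02-09
Act: sums.lessen[x=-66]
Obs: 223/2


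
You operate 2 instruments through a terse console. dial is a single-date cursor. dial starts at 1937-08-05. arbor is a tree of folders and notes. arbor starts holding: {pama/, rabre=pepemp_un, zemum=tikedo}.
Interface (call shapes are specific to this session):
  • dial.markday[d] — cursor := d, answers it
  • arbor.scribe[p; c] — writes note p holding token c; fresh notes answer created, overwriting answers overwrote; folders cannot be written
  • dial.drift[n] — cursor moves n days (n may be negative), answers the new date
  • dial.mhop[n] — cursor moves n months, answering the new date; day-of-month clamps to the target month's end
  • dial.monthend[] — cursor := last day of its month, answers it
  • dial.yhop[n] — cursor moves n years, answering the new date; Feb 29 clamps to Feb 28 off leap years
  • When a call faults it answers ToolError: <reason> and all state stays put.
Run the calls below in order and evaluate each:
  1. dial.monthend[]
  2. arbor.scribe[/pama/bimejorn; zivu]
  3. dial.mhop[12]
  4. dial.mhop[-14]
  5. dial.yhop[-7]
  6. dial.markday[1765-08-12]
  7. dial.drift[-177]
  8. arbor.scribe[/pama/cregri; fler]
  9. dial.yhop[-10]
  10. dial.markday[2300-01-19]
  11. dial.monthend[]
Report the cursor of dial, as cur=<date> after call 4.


Answer: cur=1937-06-30

Derivation:
% 1. dial.monthend() => 1937-08-31
% 2. arbor.scribe(/pama/bimejorn, zivu) => created
% 3. dial.mhop(12) => 1938-08-31
% 4. dial.mhop(-14) => 1937-06-30
% 5. dial.yhop(-7) => 1930-06-30
% 6. dial.markday(1765-08-12) => 1765-08-12
% 7. dial.drift(-177) => 1765-02-16
% 8. arbor.scribe(/pama/cregri, fler) => created
% 9. dial.yhop(-10) => 1755-02-16
% 10. dial.markday(2300-01-19) => 2300-01-19
% 11. dial.monthend() => 2300-01-31


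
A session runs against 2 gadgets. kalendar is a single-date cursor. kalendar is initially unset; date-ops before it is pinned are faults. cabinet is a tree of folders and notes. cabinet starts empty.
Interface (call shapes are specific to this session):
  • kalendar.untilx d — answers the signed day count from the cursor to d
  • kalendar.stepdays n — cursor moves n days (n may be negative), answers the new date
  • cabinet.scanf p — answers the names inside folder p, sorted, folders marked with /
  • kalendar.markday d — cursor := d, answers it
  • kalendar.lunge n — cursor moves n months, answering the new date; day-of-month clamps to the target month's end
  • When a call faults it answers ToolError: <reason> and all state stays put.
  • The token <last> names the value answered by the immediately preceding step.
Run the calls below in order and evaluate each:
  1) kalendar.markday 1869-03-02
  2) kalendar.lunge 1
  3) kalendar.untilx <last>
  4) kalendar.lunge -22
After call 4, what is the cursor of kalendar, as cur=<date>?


Answer: cur=1867-06-02

Derivation:
~$ kalendar.markday d→1869-03-02
= 1869-03-02
~$ kalendar.lunge n→1
= 1869-04-02
~$ kalendar.untilx d→<last>
= 0
~$ kalendar.lunge n→-22
= 1867-06-02


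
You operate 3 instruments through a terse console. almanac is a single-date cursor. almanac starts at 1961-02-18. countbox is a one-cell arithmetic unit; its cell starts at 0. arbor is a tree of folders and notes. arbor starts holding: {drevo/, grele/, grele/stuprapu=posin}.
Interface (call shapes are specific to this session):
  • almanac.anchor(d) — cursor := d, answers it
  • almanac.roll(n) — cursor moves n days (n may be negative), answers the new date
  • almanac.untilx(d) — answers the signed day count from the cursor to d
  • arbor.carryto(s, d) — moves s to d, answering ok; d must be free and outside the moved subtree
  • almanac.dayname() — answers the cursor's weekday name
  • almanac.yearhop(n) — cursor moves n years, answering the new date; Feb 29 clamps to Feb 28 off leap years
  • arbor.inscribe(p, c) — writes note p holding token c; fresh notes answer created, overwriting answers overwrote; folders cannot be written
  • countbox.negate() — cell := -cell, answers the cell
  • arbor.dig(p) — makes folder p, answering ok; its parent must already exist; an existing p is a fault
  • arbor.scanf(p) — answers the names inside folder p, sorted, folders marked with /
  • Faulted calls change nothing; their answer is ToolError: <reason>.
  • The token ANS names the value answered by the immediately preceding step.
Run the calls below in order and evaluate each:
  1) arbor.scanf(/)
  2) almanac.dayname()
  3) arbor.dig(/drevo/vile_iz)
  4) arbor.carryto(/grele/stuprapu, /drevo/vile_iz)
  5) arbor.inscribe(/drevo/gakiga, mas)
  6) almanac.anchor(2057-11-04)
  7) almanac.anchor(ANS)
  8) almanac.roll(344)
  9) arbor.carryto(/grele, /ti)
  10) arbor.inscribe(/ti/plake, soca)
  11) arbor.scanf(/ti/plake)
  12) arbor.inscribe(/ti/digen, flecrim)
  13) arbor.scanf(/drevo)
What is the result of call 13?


Answer: [gakiga, vile_iz/]

Derivation:
→ arbor.scanf(p=/)
← [drevo/, grele/]
→ almanac.dayname()
← Saturday
→ arbor.dig(p=/drevo/vile_iz)
← ok
→ arbor.carryto(s=/grele/stuprapu, d=/drevo/vile_iz)
← ToolError: exists
→ arbor.inscribe(p=/drevo/gakiga, c=mas)
← created
→ almanac.anchor(d=2057-11-04)
← 2057-11-04
→ almanac.anchor(d=ANS)
← 2057-11-04
→ almanac.roll(n=344)
← 2058-10-14
→ arbor.carryto(s=/grele, d=/ti)
← ok
→ arbor.inscribe(p=/ti/plake, c=soca)
← created
→ arbor.scanf(p=/ti/plake)
← ToolError: not a directory
→ arbor.inscribe(p=/ti/digen, c=flecrim)
← created
→ arbor.scanf(p=/drevo)
← [gakiga, vile_iz/]


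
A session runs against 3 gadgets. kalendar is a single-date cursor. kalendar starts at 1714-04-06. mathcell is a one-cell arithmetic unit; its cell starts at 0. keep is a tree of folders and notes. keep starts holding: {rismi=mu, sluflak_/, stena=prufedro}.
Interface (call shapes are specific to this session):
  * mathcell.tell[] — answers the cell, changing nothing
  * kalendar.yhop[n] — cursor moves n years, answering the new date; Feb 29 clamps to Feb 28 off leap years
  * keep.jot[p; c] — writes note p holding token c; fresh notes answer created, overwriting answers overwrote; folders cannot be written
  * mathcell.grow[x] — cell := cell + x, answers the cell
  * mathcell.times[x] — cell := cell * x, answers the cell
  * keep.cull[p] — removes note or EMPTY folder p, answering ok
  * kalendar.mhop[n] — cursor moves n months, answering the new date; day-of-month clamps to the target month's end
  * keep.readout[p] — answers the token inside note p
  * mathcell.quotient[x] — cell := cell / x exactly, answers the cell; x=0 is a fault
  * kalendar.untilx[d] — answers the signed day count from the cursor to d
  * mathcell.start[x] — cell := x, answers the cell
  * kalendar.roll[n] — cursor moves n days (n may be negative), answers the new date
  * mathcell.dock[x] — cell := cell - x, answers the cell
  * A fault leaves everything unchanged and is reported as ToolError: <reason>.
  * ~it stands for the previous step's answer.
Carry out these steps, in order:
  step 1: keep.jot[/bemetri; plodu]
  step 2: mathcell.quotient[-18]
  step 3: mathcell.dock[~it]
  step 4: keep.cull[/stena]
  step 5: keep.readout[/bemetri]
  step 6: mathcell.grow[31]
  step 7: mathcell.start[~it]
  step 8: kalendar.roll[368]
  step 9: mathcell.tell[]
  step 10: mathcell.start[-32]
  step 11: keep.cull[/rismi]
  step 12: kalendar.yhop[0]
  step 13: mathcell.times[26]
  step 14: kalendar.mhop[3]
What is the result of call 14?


Answer: 1715-07-09

Derivation:
~$ keep.jot p='/bemetri' c='plodu'
= created
~$ mathcell.quotient x='-18'
= 0
~$ mathcell.dock x='~it'
= 0
~$ keep.cull p='/stena'
= ok
~$ keep.readout p='/bemetri'
= plodu
~$ mathcell.grow x='31'
= 31
~$ mathcell.start x='~it'
= 31
~$ kalendar.roll n='368'
= 1715-04-09
~$ mathcell.tell
= 31
~$ mathcell.start x='-32'
= -32
~$ keep.cull p='/rismi'
= ok
~$ kalendar.yhop n='0'
= 1715-04-09
~$ mathcell.times x='26'
= -832
~$ kalendar.mhop n='3'
= 1715-07-09


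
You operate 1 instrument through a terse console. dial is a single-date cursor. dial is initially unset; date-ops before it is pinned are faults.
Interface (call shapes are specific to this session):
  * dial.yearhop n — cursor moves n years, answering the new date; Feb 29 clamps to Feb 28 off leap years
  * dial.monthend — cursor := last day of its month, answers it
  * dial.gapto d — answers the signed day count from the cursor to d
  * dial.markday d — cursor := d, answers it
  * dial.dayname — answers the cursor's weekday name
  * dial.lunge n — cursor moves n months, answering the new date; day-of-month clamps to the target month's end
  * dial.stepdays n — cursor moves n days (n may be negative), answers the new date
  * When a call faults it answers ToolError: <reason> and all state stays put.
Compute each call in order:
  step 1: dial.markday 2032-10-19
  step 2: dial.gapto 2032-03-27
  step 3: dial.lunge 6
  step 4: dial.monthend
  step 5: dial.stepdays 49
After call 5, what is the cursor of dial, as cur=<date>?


==> dial.markday(d→2032-10-19)
<== 2032-10-19
==> dial.gapto(d→2032-03-27)
<== -206
==> dial.lunge(n→6)
<== 2033-04-19
==> dial.monthend()
<== 2033-04-30
==> dial.stepdays(n→49)
<== 2033-06-18

Answer: cur=2033-06-18
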